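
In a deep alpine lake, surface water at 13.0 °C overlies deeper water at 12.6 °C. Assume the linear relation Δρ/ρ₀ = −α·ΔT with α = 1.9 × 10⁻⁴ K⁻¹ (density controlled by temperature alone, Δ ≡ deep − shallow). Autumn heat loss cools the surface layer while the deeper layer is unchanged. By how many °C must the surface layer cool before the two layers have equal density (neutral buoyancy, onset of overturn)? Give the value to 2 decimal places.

0.40 °C

With temperature the only control, equal density requires T_surf′ = T_deep.
T_surf′ = 12.6 °C.
Cooling required: 13.0 − 12.6 = 0.40 °C.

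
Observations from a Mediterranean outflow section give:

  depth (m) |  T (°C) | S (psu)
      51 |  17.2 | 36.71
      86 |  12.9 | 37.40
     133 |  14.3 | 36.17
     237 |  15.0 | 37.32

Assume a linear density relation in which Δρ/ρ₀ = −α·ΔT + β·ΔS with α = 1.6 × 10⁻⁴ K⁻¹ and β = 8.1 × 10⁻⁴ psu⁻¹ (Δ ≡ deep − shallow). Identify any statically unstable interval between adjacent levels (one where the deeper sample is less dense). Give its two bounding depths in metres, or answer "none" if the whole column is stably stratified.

Evaluate Δρ/ρ₀ = −αΔT + βΔS across each adjacent pair:
  51–86 m: −αΔT+βΔS = −(1.6 × 10⁻⁴)(-4.3)+(8.1 × 10⁻⁴)(+0.69) = 1.2 × 10⁻³ → stable
  86–133 m: −αΔT+βΔS = −(1.6 × 10⁻⁴)(+1.4)+(8.1 × 10⁻⁴)(-1.23) = -1.2 × 10⁻³ → UNSTABLE
  133–237 m: −αΔT+βΔS = −(1.6 × 10⁻⁴)(+0.7)+(8.1 × 10⁻⁴)(+1.15) = 8.2 × 10⁻⁴ → stable
The 86–133 m interval has Δρ < 0: lighter water underlies denser water.

86–133 m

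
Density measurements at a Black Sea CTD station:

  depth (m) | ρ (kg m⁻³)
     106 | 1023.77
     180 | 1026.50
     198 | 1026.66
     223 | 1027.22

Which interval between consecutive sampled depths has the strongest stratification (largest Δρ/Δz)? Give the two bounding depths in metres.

106–180 m

Compute the density gradient over each adjacent pair:
  106–180 m: Δρ/Δz = 2.73/74 = 0.037 kg m⁻⁴
  180–198 m: Δρ/Δz = 0.16/18 = 8.9 × 10⁻³ kg m⁻⁴
  198–223 m: Δρ/Δz = 0.56/25 = 0.022 kg m⁻⁴
The largest gradient is in the 106–180 m interval — the pycnocline.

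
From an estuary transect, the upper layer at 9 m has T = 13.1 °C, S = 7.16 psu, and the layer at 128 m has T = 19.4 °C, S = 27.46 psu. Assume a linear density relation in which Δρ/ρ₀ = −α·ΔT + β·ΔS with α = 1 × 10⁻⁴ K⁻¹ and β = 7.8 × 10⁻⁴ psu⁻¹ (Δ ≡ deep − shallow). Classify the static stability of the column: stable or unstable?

ΔT = 19.4 − 13.1 = +6.3 K and ΔS = 27.46 − 7.16 = +20.30 psu (deep − shallow).
−αΔT = -6.30 × 10⁻⁴; βΔS = 0.015834; sum Δρ/ρ₀ = 0.015204.
Δρ/ρ₀ > 0, so Δρ > 0: deeper water is denser → statically stable.

stable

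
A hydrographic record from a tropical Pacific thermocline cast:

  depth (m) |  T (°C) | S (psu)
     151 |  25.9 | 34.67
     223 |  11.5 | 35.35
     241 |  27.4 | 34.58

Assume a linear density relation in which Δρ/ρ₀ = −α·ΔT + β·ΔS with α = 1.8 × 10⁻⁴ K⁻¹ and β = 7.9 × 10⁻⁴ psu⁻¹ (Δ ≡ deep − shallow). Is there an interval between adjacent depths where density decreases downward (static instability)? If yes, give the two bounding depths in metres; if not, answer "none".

Evaluate Δρ/ρ₀ = −αΔT + βΔS across each adjacent pair:
  151–223 m: −αΔT+βΔS = −(1.8 × 10⁻⁴)(-14.4)+(7.9 × 10⁻⁴)(+0.68) = 3.1 × 10⁻³ → stable
  223–241 m: −αΔT+βΔS = −(1.8 × 10⁻⁴)(+15.9)+(7.9 × 10⁻⁴)(-0.77) = -3.5 × 10⁻³ → UNSTABLE
The 223–241 m interval has Δρ < 0: lighter water underlies denser water.

223–241 m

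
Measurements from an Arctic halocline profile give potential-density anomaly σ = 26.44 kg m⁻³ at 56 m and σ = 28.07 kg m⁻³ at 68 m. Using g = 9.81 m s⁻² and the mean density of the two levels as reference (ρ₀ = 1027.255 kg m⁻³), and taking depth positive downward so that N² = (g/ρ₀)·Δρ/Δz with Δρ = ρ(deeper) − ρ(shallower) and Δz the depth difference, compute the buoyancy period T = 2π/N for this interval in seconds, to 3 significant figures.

174 s

Δρ = 1028.07 − 1026.44 = 1.63 kg m⁻³ over Δz = 68 − 56 = 12 m.
N² = (9.81/1027.255) × (1.63/12) = 1.2972 × 10⁻³ s⁻².
N = √(1.2972 × 10⁻³) = 0.036017 rad s⁻¹, so T = 2π/N = 174.45 s ≈ 174 s.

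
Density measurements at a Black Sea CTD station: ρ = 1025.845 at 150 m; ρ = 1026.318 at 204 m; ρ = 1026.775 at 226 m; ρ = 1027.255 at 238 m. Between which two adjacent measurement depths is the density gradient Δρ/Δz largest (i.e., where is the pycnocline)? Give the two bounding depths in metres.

Compute the density gradient over each adjacent pair:
  150–204 m: Δρ/Δz = 0.473/54 = 8.8 × 10⁻³ kg m⁻⁴
  204–226 m: Δρ/Δz = 0.457/22 = 0.021 kg m⁻⁴
  226–238 m: Δρ/Δz = 0.480/12 = 0.040 kg m⁻⁴
The largest gradient is in the 226–238 m interval — the pycnocline.

226–238 m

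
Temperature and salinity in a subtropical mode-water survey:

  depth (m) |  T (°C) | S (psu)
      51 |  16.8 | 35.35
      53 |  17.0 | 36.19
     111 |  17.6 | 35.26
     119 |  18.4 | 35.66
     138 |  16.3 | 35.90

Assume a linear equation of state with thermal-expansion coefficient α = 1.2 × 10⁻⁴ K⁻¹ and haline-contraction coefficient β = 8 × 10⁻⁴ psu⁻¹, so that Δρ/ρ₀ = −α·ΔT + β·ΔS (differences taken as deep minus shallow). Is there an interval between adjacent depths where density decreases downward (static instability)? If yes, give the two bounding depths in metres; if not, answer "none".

Evaluate Δρ/ρ₀ = −αΔT + βΔS across each adjacent pair:
  51–53 m: −αΔT+βΔS = −(1.2 × 10⁻⁴)(+0.2)+(8 × 10⁻⁴)(+0.84) = 6.5 × 10⁻⁴ → stable
  53–111 m: −αΔT+βΔS = −(1.2 × 10⁻⁴)(+0.6)+(8 × 10⁻⁴)(-0.93) = -8.2 × 10⁻⁴ → UNSTABLE
  111–119 m: −αΔT+βΔS = −(1.2 × 10⁻⁴)(+0.8)+(8 × 10⁻⁴)(+0.40) = 2.2 × 10⁻⁴ → stable
  119–138 m: −αΔT+βΔS = −(1.2 × 10⁻⁴)(-2.1)+(8 × 10⁻⁴)(+0.24) = 4.4 × 10⁻⁴ → stable
The 53–111 m interval has Δρ < 0: lighter water underlies denser water.

53–111 m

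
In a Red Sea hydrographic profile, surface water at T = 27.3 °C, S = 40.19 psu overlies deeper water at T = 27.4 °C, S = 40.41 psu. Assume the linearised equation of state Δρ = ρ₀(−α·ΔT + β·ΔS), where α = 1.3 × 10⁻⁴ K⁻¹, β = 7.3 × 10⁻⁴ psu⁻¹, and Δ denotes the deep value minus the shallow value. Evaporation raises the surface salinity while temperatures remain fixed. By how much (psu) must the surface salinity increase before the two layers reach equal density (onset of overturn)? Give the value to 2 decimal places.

0.20 psu

Neutral buoyancy requires −α(T_deep − T_surf) + β(S_deep − S_surf′) = 0.
S_surf′ = S_deep − (α/β)·ΔT = 40.41 − (1.3 × 10⁻⁴/7.3 × 10⁻⁴)·(+0.1) = 40.3922 psu.
Increase required: 40.3922 − 40.19 = 0.2022 psu.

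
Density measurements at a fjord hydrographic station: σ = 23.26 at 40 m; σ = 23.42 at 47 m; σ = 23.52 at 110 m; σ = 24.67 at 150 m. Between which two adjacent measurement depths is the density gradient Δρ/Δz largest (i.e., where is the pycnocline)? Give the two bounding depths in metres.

110–150 m

Compute the density gradient over each adjacent pair:
  40–47 m: Δρ/Δz = 0.16/7 = 0.023 kg m⁻⁴
  47–110 m: Δρ/Δz = 0.10/63 = 1.6 × 10⁻³ kg m⁻⁴
  110–150 m: Δρ/Δz = 1.15/40 = 0.029 kg m⁻⁴
The largest gradient is in the 110–150 m interval — the pycnocline.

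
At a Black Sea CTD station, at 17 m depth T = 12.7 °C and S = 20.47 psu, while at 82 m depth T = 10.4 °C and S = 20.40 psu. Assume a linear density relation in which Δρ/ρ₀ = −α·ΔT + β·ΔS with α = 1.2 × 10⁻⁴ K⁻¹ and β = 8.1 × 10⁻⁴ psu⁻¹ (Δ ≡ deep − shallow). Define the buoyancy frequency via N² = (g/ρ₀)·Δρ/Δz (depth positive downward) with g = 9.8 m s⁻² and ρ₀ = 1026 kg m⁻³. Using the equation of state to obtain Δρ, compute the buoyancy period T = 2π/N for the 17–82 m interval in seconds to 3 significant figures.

1.09 × 10³ s

ΔT = -2.3 K, ΔS = -0.07 psu (deep − shallow).
Δρ/ρ₀ = −αΔT + βΔS = 2.76 × 10⁻⁴ − 5.67 × 10⁻⁵ = 2.193 × 10⁻⁴, so Δρ ≈ 0.2250 kg m⁻³.
N² = (g/ρ₀)·Δρ/Δz = g·(Δρ/ρ₀)/Δz = 9.8 × 2.193 × 10⁻⁴ / 65 = 3.3064 × 10⁻⁵ s⁻².
N = √(3.3064 × 10⁻⁵) = 5.7501 × 10⁻³ rad s⁻¹ → T = 2π/N = 1.0927 × 10³ s ≈ 1.09 × 10³ s.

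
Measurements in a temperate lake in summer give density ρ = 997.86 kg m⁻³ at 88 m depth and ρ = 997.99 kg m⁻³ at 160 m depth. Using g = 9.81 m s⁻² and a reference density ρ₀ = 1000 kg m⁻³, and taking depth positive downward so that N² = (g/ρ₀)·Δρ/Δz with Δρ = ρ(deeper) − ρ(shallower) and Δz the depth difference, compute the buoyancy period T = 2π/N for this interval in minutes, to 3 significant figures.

24.9 min

Δρ = 997.99 − 997.86 = 0.13 kg m⁻³ over Δz = 160 − 88 = 72 m.
N² = (9.81/1000) × (0.13/72) = 1.7713 × 10⁻⁵ s⁻².
N = √(1.7713 × 10⁻⁵) = 4.2087 × 10⁻³ rad s⁻¹, so T = 2π/N = 1.4929 × 10³ s = 24.882 min ≈ 24.9 min.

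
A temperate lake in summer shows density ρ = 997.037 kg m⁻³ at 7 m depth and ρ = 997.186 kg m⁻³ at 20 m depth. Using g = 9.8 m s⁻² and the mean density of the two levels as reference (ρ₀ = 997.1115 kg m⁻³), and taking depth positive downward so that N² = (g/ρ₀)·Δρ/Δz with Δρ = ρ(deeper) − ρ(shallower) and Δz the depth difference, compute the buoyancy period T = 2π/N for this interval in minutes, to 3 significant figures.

9.87 min

Δρ = 997.186 − 997.037 = 0.149 kg m⁻³ over Δz = 20 − 7 = 13 m.
N² = (9.8/997.1115) × (0.149/13) = 1.1265 × 10⁻⁴ s⁻².
N = √(1.1265 × 10⁻⁴) = 0.010614 rad s⁻¹, so T = 2π/N = 591.97 s = 9.8662 min ≈ 9.87 min.
N² > 0, so the interval is statically stable.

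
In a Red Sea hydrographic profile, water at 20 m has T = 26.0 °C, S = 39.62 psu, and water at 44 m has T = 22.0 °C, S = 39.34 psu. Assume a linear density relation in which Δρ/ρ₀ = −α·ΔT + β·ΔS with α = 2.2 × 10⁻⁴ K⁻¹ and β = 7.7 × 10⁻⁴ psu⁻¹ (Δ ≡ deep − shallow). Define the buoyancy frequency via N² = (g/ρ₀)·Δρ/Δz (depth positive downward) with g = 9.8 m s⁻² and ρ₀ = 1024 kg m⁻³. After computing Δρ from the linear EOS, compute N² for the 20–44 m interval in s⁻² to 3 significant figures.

2.71 × 10⁻⁴ s⁻²

ΔT = -4.0 K, ΔS = -0.28 psu (deep − shallow).
Δρ/ρ₀ = −αΔT + βΔS = 8.80 × 10⁻⁴ − 2.156 × 10⁻⁴ = 6.644 × 10⁻⁴, so Δρ ≈ 0.6803 kg m⁻³.
N² = (g/ρ₀)·Δρ/Δz = g·(Δρ/ρ₀)/Δz = 9.8 × 6.644 × 10⁻⁴ / 24 = 2.7130 × 10⁻⁴ s⁻² ≈ 2.71 × 10⁻⁴ s⁻².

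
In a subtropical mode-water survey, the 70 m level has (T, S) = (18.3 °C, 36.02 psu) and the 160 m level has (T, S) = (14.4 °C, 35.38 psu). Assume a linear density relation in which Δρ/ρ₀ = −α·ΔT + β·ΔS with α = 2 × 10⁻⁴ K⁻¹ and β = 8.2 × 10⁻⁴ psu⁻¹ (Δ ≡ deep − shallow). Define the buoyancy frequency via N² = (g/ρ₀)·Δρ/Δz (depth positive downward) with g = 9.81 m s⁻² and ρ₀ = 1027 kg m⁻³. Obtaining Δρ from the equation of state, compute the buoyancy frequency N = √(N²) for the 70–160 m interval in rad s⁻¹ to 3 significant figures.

5.27 × 10⁻³ rad s⁻¹

ΔT = -3.9 K, ΔS = -0.64 psu (deep − shallow).
Δρ/ρ₀ = −αΔT + βΔS = 7.80 × 10⁻⁴ − 5.248 × 10⁻⁴ = 2.552 × 10⁻⁴, so Δρ ≈ 0.2621 kg m⁻³.
N² = (g/ρ₀)·Δρ/Δz = g·(Δρ/ρ₀)/Δz = 9.81 × 2.552 × 10⁻⁴ / 90 = 2.7817 × 10⁻⁵ s⁻².
N = √(2.7817 × 10⁻⁵) = 5.2742 × 10⁻³ rad s⁻¹ ≈ 5.27 × 10⁻³ rad s⁻¹.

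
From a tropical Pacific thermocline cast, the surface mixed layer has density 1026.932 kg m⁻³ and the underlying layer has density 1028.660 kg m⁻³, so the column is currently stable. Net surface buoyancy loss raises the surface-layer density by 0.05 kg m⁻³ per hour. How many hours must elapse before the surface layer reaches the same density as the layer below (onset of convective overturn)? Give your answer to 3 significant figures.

Density deficit of the surface layer: 1028.660 − 1026.932 = 1.728 kg m⁻³.
Required change = 1.728 / 0.05 = 34.6 hours.

34.6 hours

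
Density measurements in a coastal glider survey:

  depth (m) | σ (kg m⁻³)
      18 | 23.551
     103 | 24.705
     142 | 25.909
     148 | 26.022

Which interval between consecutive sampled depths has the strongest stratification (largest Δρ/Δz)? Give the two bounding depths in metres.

103–142 m

Compute the density gradient over each adjacent pair:
  18–103 m: Δρ/Δz = 1.154/85 = 0.014 kg m⁻⁴
  103–142 m: Δρ/Δz = 1.204/39 = 0.031 kg m⁻⁴
  142–148 m: Δρ/Δz = 0.113/6 = 0.019 kg m⁻⁴
The largest gradient is in the 103–142 m interval — the pycnocline.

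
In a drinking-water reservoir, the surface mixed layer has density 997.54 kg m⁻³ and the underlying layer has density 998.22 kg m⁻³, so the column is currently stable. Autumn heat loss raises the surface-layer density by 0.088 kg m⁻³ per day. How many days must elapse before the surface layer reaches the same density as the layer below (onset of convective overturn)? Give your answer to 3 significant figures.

Density deficit of the surface layer: 998.22 − 997.54 = 0.68 kg m⁻³.
Required change = 0.68 / 0.088 = 7.73 days.

7.73 days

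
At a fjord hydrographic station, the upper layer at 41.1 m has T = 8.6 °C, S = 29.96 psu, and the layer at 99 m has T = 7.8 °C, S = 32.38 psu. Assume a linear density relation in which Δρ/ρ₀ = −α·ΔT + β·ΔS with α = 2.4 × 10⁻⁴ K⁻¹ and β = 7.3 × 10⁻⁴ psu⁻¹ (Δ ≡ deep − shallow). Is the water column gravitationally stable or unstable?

ΔT = 7.8 − 8.6 = -0.8 K and ΔS = 32.38 − 29.96 = +2.42 psu (deep − shallow).
−αΔT = 1.92 × 10⁻⁴; βΔS = 1.7666 × 10⁻³; sum Δρ/ρ₀ = 1.9586 × 10⁻³.
Δρ/ρ₀ > 0, so Δρ > 0: deeper water is denser → statically stable.

stable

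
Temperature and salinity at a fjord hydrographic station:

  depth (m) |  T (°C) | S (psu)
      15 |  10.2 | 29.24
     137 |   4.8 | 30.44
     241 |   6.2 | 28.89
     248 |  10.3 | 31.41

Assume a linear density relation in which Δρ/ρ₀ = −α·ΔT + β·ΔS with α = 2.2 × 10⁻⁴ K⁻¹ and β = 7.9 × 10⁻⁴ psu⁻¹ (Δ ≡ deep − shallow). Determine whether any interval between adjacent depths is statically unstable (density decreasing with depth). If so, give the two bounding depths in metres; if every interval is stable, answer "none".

Evaluate Δρ/ρ₀ = −αΔT + βΔS across each adjacent pair:
  15–137 m: −αΔT+βΔS = −(2.2 × 10⁻⁴)(-5.4)+(7.9 × 10⁻⁴)(+1.20) = 2.1 × 10⁻³ → stable
  137–241 m: −αΔT+βΔS = −(2.2 × 10⁻⁴)(+1.4)+(7.9 × 10⁻⁴)(-1.55) = -1.5 × 10⁻³ → UNSTABLE
  241–248 m: −αΔT+βΔS = −(2.2 × 10⁻⁴)(+4.1)+(7.9 × 10⁻⁴)(+2.52) = 1.1 × 10⁻³ → stable
The 137–241 m interval has Δρ < 0: lighter water underlies denser water.

137–241 m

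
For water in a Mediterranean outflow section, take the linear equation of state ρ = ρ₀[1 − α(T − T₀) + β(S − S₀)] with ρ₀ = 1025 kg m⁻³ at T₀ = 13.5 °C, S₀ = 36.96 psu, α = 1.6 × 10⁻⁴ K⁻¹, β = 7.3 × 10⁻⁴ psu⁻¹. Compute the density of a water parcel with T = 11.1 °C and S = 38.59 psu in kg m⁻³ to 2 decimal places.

1026.61 kg m⁻³

T − T₀ = -2.4 K, S − S₀ = +1.63 psu.
Bracket = 1 − α·(-2.4) + β·(+1.63) = 1 + (1.5739 × 10⁻³) = 1.0015739.
ρ = 1025 × 1.0015739 = 1026.61 kg m⁻³.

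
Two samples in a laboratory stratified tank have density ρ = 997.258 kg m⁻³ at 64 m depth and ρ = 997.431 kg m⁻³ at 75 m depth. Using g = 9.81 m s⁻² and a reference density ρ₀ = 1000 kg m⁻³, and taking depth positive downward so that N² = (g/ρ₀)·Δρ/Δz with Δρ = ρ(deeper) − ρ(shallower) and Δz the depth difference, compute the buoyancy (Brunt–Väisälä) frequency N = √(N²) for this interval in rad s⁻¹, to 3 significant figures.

0.0124 rad s⁻¹

Δρ = 997.431 − 997.258 = 0.173 kg m⁻³ over Δz = 75 − 64 = 11 m.
N² = (9.81/1000) × (0.173/11) = 1.5428 × 10⁻⁴ s⁻².
N = √(1.5428 × 10⁻⁴) = 0.012421 rad s⁻¹ ≈ 0.0124 rad s⁻¹.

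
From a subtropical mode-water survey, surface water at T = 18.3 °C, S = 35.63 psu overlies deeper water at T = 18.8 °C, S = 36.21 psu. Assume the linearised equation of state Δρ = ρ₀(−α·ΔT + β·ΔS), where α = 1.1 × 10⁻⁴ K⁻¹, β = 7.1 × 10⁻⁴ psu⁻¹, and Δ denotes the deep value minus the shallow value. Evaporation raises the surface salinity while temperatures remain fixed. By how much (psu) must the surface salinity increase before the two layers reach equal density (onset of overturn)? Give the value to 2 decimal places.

0.50 psu

Neutral buoyancy requires −α(T_deep − T_surf) + β(S_deep − S_surf′) = 0.
S_surf′ = S_deep − (α/β)·ΔT = 36.21 − (1.1 × 10⁻⁴/7.1 × 10⁻⁴)·(+0.5) = 36.1325 psu.
Increase required: 36.1325 − 35.63 = 0.5025 psu.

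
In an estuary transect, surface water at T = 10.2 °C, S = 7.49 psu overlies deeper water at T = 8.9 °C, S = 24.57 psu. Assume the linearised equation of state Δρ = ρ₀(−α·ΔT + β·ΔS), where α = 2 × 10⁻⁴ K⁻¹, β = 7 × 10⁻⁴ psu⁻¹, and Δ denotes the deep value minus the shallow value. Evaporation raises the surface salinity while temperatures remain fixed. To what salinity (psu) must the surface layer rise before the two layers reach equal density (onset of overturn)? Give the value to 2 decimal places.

24.94 psu

Neutral buoyancy requires −α(T_deep − T_surf) + β(S_deep − S_surf′) = 0.
S_surf′ = S_deep − (α/β)·ΔT = 24.57 − (2 × 10⁻⁴/7 × 10⁻⁴)·(-1.3) = 24.9414 psu.
Increase required: 24.9414 − 7.49 = 17.4514 psu.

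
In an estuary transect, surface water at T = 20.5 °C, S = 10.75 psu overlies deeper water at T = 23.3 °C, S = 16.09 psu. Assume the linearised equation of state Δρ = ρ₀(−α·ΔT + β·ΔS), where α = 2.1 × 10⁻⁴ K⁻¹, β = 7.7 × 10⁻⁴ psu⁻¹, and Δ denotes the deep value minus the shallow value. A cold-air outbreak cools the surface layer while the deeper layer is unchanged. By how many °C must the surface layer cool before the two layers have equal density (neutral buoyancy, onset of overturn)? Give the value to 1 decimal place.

Neutral buoyancy requires Δρ = 0, i.e. −α(T_deep − T_surf′) + β(S_deep − S_surf) = 0.
T_surf′ = T_deep − (β/α)·ΔS = 23.3 − (7.7 × 10⁻⁴/2.1 × 10⁻⁴)·(+5.34) = 3.720 °C.
Cooling required: 20.5 − (3.720) = 16.780 °C.

16.8 °C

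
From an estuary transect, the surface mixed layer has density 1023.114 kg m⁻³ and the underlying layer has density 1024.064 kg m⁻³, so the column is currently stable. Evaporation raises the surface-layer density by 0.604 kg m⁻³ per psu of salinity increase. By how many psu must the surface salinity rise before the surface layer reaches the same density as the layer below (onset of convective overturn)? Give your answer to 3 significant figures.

1.57 psu

Density deficit of the surface layer: 1024.064 − 1023.114 = 0.95 kg m⁻³.
Required change = 0.95 / 0.604 = 1.57 psu.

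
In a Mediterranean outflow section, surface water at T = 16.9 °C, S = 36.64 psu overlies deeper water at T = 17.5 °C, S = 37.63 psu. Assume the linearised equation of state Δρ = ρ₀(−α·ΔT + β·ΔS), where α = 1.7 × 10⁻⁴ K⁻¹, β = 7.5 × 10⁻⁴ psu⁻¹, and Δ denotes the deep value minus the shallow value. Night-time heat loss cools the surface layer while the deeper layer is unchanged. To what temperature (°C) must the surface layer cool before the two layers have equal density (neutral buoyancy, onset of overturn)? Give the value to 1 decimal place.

Neutral buoyancy requires Δρ = 0, i.e. −α(T_deep − T_surf′) + β(S_deep − S_surf) = 0.
T_surf′ = T_deep − (β/α)·ΔS = 17.5 − (7.5 × 10⁻⁴/1.7 × 10⁻⁴)·(+0.99) = 13.132 °C.
Cooling required: 16.9 − (13.132) = 3.768 °C.

13.1 °C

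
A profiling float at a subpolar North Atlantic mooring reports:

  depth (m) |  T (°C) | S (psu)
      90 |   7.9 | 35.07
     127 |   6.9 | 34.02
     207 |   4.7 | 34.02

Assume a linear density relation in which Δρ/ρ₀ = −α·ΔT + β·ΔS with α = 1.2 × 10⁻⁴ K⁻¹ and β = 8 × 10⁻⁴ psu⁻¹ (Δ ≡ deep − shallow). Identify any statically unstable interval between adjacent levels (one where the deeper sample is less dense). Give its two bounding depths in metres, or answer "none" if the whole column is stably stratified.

Evaluate Δρ/ρ₀ = −αΔT + βΔS across each adjacent pair:
  90–127 m: −αΔT+βΔS = −(1.2 × 10⁻⁴)(-1.0)+(8 × 10⁻⁴)(-1.05) = -7.2 × 10⁻⁴ → UNSTABLE
  127–207 m: −αΔT+βΔS = −(1.2 × 10⁻⁴)(-2.2)+(8 × 10⁻⁴)(+0.00) = 2.6 × 10⁻⁴ → stable
The 90–127 m interval has Δρ < 0: lighter water underlies denser water.

90–127 m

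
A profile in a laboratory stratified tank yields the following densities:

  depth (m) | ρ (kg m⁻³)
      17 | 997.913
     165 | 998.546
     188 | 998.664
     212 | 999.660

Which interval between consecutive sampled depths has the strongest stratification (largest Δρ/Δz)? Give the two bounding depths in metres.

Compute the density gradient over each adjacent pair:
  17–165 m: Δρ/Δz = 0.633/148 = 4.3 × 10⁻³ kg m⁻⁴
  165–188 m: Δρ/Δz = 0.118/23 = 5.1 × 10⁻³ kg m⁻⁴
  188–212 m: Δρ/Δz = 0.996/24 = 0.042 kg m⁻⁴
The largest gradient is in the 188–212 m interval — the pycnocline.

188–212 m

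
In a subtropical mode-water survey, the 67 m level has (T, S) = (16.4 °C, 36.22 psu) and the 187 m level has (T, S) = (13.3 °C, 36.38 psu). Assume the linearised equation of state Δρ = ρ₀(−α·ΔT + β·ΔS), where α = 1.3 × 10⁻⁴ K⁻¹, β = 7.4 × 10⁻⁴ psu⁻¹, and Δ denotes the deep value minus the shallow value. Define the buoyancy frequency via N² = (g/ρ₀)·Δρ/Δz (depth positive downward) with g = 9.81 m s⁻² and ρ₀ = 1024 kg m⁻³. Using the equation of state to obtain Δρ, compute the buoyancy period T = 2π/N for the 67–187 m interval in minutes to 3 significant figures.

ΔT = -3.1 K, ΔS = +0.16 psu (deep − shallow).
Δρ/ρ₀ = −αΔT + βΔS = 4.03 × 10⁻⁴ + 1.184 × 10⁻⁴ = 5.214 × 10⁻⁴, so Δρ ≈ 0.5339 kg m⁻³.
N² = (g/ρ₀)·Δρ/Δz = g·(Δρ/ρ₀)/Δz = 9.81 × 5.214 × 10⁻⁴ / 120 = 4.2624 × 10⁻⁵ s⁻².
N = √(4.2624 × 10⁻⁵) = 6.5287 × 10⁻³ rad s⁻¹ → T = 2π/N = 962.39 s = 16.040 min ≈ 16.0 min.

16.0 min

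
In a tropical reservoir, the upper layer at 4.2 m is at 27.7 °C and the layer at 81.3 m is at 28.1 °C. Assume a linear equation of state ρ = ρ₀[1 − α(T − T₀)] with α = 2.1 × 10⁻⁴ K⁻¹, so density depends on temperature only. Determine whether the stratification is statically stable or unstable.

ΔT = 28.1 − 27.7 = +0.4 K, so Δρ/ρ₀ = −αΔT = -8.40 × 10⁻⁵.
Δρ/ρ₀ < 0, so Δρ < 0: deeper water is lighter → statically unstable; the column would overturn.

unstable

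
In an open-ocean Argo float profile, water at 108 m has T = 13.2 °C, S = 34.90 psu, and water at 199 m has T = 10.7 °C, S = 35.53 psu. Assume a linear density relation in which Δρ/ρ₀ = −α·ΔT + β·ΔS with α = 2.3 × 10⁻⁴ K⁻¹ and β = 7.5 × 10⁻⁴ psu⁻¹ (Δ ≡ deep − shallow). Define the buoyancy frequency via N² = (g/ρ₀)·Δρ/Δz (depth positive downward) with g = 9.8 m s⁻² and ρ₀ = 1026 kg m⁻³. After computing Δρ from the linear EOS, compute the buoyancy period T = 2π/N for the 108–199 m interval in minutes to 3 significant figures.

9.86 min

ΔT = -2.5 K, ΔS = +0.63 psu (deep − shallow).
Δρ/ρ₀ = −αΔT + βΔS = 5.75 × 10⁻⁴ + 4.725 × 10⁻⁴ = 1.0475 × 10⁻³, so Δρ ≈ 1.075 kg m⁻³.
N² = (g/ρ₀)·Δρ/Δz = g·(Δρ/ρ₀)/Δz = 9.8 × 1.0475 × 10⁻³ / 91 = 1.1281 × 10⁻⁴ s⁻².
N = √(1.1281 × 10⁻⁴) = 0.010621 rad s⁻¹ → T = 2π/N = 591.58 s = 9.8597 min ≈ 9.86 min.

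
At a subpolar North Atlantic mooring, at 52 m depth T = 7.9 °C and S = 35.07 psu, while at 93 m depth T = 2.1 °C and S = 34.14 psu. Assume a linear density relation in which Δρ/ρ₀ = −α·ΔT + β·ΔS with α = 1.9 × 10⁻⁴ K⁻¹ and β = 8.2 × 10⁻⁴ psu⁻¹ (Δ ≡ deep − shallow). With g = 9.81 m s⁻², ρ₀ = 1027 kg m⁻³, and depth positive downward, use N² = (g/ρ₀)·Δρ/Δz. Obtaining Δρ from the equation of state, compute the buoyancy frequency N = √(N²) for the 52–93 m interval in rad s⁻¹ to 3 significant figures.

9.01 × 10⁻³ rad s⁻¹

ΔT = -5.8 K, ΔS = -0.93 psu (deep − shallow).
Δρ/ρ₀ = −αΔT + βΔS = 1.102 × 10⁻³ − 7.626 × 10⁻⁴ = 3.394 × 10⁻⁴, so Δρ ≈ 0.3486 kg m⁻³.
N² = (g/ρ₀)·Δρ/Δz = g·(Δρ/ρ₀)/Δz = 9.81 × 3.394 × 10⁻⁴ / 41 = 8.1208 × 10⁻⁵ s⁻².
N = √(8.1208 × 10⁻⁵) = 9.0115 × 10⁻³ rad s⁻¹ ≈ 9.01 × 10⁻³ rad s⁻¹.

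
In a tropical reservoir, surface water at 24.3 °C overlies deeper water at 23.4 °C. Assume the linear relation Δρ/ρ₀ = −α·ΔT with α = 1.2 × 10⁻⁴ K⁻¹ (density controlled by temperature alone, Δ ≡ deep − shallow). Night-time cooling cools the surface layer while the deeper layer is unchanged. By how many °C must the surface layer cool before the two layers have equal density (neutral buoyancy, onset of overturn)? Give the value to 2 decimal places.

0.90 °C

With temperature the only control, equal density requires T_surf′ = T_deep.
T_surf′ = 23.4 °C.
Cooling required: 24.3 − 23.4 = 0.90 °C.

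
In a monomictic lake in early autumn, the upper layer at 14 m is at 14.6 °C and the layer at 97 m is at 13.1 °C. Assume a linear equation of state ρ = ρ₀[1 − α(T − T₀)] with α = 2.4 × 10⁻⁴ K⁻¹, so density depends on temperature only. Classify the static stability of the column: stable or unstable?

ΔT = 13.1 − 14.6 = -1.5 K, so Δρ/ρ₀ = −αΔT = 3.60 × 10⁻⁴.
Δρ/ρ₀ > 0, so Δρ > 0: deeper water is denser → statically stable.

stable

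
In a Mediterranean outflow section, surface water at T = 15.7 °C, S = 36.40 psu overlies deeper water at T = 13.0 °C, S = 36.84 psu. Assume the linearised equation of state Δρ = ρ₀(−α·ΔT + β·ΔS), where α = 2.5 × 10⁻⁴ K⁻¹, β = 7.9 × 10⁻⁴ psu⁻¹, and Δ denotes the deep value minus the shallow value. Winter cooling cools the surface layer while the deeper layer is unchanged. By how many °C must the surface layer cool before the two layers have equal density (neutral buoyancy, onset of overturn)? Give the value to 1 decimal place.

4.1 °C

Neutral buoyancy requires Δρ = 0, i.e. −α(T_deep − T_surf′) + β(S_deep − S_surf) = 0.
T_surf′ = T_deep − (β/α)·ΔS = 13.0 − (7.9 × 10⁻⁴/2.5 × 10⁻⁴)·(+0.44) = 11.610 °C.
Cooling required: 15.7 − (11.610) = 4.090 °C.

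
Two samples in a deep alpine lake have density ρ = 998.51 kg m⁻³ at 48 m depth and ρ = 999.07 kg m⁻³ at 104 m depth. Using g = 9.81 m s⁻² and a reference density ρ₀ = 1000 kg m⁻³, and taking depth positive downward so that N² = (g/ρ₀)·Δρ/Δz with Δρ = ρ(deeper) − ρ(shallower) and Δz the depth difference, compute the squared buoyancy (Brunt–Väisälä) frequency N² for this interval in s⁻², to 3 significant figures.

Δρ = 999.07 − 998.51 = 0.56 kg m⁻³ over Δz = 104 − 48 = 56 m.
N² = (9.81/1000) × (0.56/56) = 9.8100 × 10⁻⁵ s⁻² ≈ 9.81 × 10⁻⁵ s⁻².
N² > 0, so the interval is statically stable.

9.81 × 10⁻⁵ s⁻²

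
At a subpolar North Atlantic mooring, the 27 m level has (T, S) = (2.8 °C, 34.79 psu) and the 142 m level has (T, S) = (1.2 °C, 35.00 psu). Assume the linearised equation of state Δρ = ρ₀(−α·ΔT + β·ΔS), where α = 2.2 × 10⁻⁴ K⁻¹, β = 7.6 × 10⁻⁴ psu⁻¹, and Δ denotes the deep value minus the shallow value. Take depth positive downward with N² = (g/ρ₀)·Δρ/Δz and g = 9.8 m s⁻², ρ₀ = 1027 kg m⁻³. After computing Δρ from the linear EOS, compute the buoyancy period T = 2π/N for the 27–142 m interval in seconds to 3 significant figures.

952 s

ΔT = -1.6 K, ΔS = +0.21 psu (deep − shallow).
Δρ/ρ₀ = −αΔT + βΔS = 3.52 × 10⁻⁴ + 1.596 × 10⁻⁴ = 5.116 × 10⁻⁴, so Δρ ≈ 0.5254 kg m⁻³.
N² = (g/ρ₀)·Δρ/Δz = g·(Δρ/ρ₀)/Δz = 9.8 × 5.116 × 10⁻⁴ / 115 = 4.3597 × 10⁻⁵ s⁻².
N = √(4.3597 × 10⁻⁵) = 6.6028 × 10⁻³ rad s⁻¹ → T = 2π/N = 951.59 s ≈ 952 s.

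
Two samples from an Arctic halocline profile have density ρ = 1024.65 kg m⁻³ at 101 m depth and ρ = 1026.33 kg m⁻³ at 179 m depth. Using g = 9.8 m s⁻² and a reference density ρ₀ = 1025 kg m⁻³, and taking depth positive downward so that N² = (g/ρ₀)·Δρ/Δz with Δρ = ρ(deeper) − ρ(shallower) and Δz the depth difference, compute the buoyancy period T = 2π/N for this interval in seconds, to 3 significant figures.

Δρ = 1026.33 − 1024.65 = 1.68 kg m⁻³ over Δz = 179 − 101 = 78 m.
N² = (9.8/1025) × (1.68/78) = 2.0593 × 10⁻⁴ s⁻².
N = √(2.0593 × 10⁻⁴) = 0.014350 rad s⁻¹, so T = 2π/N = 437.85 s ≈ 438 s.

438 s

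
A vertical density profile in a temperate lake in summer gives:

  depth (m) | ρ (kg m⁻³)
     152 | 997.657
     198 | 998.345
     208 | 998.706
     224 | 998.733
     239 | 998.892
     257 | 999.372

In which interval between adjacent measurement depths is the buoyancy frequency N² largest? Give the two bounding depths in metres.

198–208 m

Compute the density gradient over each adjacent pair:
  152–198 m: Δρ/Δz = 0.688/46 = 0.015 kg m⁻⁴
  198–208 m: Δρ/Δz = 0.361/10 = 0.036 kg m⁻⁴
  208–224 m: Δρ/Δz = 0.027/16 = 1.7 × 10⁻³ kg m⁻⁴
  224–239 m: Δρ/Δz = 0.159/15 = 0.011 kg m⁻⁴
  239–257 m: Δρ/Δz = 0.480/18 = 0.027 kg m⁻⁴
The largest gradient is in the 198–208 m interval — the pycnocline.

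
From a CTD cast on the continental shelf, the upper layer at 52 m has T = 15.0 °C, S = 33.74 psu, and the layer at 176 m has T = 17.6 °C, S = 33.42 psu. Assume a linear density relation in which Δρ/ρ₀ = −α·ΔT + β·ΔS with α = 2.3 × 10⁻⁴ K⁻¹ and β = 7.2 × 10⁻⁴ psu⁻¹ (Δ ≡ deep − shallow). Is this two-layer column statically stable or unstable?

unstable

ΔT = 17.6 − 15.0 = +2.6 K and ΔS = 33.42 − 33.74 = -0.32 psu (deep − shallow).
−αΔT = -5.98 × 10⁻⁴; βΔS = -2.304 × 10⁻⁴; sum Δρ/ρ₀ = -8.284 × 10⁻⁴.
Δρ/ρ₀ < 0, so Δρ < 0: deeper water is lighter → statically unstable; the column would overturn.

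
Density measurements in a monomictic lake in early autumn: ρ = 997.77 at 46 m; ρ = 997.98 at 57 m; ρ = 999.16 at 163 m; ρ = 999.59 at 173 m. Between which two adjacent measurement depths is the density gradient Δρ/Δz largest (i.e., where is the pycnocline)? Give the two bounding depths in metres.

163–173 m

Compute the density gradient over each adjacent pair:
  46–57 m: Δρ/Δz = 0.21/11 = 0.019 kg m⁻⁴
  57–163 m: Δρ/Δz = 1.18/106 = 0.011 kg m⁻⁴
  163–173 m: Δρ/Δz = 0.43/10 = 0.043 kg m⁻⁴
The largest gradient is in the 163–173 m interval — the pycnocline.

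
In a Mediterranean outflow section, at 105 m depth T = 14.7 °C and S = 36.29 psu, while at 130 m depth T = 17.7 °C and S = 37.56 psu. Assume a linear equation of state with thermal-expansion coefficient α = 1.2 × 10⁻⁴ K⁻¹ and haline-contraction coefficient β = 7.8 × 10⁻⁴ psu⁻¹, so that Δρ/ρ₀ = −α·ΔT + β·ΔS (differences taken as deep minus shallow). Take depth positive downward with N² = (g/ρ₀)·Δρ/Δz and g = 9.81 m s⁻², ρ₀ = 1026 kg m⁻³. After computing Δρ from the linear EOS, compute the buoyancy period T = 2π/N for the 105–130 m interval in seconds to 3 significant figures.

ΔT = +3.0 K, ΔS = +1.27 psu (deep − shallow).
Δρ/ρ₀ = −αΔT + βΔS = -3.60 × 10⁻⁴ + 9.906 × 10⁻⁴ = 6.306 × 10⁻⁴, so Δρ ≈ 0.6470 kg m⁻³.
N² = (g/ρ₀)·Δρ/Δz = g·(Δρ/ρ₀)/Δz = 9.81 × 6.306 × 10⁻⁴ / 25 = 2.4745 × 10⁻⁴ s⁻².
N = √(2.4745 × 10⁻⁴) = 0.015731 rad s⁻¹ → T = 2π/N = 399.41 s ≈ 399 s.

399 s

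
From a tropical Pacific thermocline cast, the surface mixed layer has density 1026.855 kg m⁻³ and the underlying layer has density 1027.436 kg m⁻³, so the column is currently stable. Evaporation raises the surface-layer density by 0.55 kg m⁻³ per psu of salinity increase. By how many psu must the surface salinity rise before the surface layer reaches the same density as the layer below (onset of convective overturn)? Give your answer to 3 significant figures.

1.06 psu

Density deficit of the surface layer: 1027.436 − 1026.855 = 0.581 kg m⁻³.
Required change = 0.581 / 0.55 = 1.06 psu.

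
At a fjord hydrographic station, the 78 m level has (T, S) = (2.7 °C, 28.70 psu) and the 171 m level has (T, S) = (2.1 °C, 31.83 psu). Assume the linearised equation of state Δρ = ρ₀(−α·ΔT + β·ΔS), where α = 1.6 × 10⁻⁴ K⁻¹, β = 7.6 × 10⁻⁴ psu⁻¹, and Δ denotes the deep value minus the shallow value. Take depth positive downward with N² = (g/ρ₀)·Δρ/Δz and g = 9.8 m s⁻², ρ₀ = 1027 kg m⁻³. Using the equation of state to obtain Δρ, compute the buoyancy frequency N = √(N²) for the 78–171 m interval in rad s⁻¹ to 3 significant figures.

0.0161 rad s⁻¹

ΔT = -0.6 K, ΔS = +3.13 psu (deep − shallow).
Δρ/ρ₀ = −αΔT + βΔS = 9.60 × 10⁻⁵ + 2.3788 × 10⁻³ = 2.4748 × 10⁻³, so Δρ ≈ 2.542 kg m⁻³.
N² = (g/ρ₀)·Δρ/Δz = g·(Δρ/ρ₀)/Δz = 9.8 × 2.4748 × 10⁻³ / 93 = 2.6079 × 10⁻⁴ s⁻².
N = √(2.6079 × 10⁻⁴) = 0.016149 rad s⁻¹ ≈ 0.0161 rad s⁻¹.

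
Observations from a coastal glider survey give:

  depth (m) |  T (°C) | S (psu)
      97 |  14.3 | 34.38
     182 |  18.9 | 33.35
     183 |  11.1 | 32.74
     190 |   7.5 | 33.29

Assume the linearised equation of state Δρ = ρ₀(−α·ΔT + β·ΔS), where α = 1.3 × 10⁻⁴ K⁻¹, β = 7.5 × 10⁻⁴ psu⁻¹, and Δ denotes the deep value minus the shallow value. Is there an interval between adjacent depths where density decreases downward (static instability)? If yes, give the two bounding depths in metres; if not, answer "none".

97–182 m

Evaluate Δρ/ρ₀ = −αΔT + βΔS across each adjacent pair:
  97–182 m: −αΔT+βΔS = −(1.3 × 10⁻⁴)(+4.6)+(7.5 × 10⁻⁴)(-1.03) = -1.4 × 10⁻³ → UNSTABLE
  182–183 m: −αΔT+βΔS = −(1.3 × 10⁻⁴)(-7.8)+(7.5 × 10⁻⁴)(-0.61) = 5.6 × 10⁻⁴ → stable
  183–190 m: −αΔT+βΔS = −(1.3 × 10⁻⁴)(-3.6)+(7.5 × 10⁻⁴)(+0.55) = 8.8 × 10⁻⁴ → stable
The 97–182 m interval has Δρ < 0: lighter water underlies denser water.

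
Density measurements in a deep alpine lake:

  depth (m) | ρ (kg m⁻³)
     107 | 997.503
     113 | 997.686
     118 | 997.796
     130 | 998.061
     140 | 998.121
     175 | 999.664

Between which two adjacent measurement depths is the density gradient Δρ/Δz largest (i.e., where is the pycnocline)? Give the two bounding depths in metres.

Compute the density gradient over each adjacent pair:
  107–113 m: Δρ/Δz = 0.183/6 = 0.030 kg m⁻⁴
  113–118 m: Δρ/Δz = 0.110/5 = 0.022 kg m⁻⁴
  118–130 m: Δρ/Δz = 0.265/12 = 0.022 kg m⁻⁴
  130–140 m: Δρ/Δz = 0.060/10 = 6.0 × 10⁻³ kg m⁻⁴
  140–175 m: Δρ/Δz = 1.543/35 = 0.044 kg m⁻⁴
The largest gradient is in the 140–175 m interval — the pycnocline.

140–175 m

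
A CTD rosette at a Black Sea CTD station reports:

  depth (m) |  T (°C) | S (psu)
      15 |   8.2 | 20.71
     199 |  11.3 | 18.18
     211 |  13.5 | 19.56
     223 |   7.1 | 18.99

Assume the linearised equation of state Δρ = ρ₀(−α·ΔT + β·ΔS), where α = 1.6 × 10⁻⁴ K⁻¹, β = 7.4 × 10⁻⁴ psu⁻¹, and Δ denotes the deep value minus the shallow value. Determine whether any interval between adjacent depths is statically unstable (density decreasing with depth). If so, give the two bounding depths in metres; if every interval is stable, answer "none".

Evaluate Δρ/ρ₀ = −αΔT + βΔS across each adjacent pair:
  15–199 m: −αΔT+βΔS = −(1.6 × 10⁻⁴)(+3.1)+(7.4 × 10⁻⁴)(-2.53) = -2.4 × 10⁻³ → UNSTABLE
  199–211 m: −αΔT+βΔS = −(1.6 × 10⁻⁴)(+2.2)+(7.4 × 10⁻⁴)(+1.38) = 6.7 × 10⁻⁴ → stable
  211–223 m: −αΔT+βΔS = −(1.6 × 10⁻⁴)(-6.4)+(7.4 × 10⁻⁴)(-0.57) = 6.0 × 10⁻⁴ → stable
The 15–199 m interval has Δρ < 0: lighter water underlies denser water.

15–199 m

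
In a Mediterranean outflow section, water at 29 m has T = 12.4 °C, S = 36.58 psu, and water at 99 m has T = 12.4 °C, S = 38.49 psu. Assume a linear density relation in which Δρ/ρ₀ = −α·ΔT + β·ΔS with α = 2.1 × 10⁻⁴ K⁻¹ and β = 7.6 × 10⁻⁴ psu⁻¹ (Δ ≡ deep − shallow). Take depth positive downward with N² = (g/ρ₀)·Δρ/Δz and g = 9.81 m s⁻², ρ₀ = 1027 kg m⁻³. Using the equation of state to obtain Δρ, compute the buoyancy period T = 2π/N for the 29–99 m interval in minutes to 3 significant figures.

7.34 min

ΔT = +0.0 K, ΔS = +1.91 psu (deep − shallow).
Δρ/ρ₀ = −αΔT + βΔS = 0 + 1.4516 × 10⁻³ = 1.4516 × 10⁻³, so Δρ ≈ 1.491 kg m⁻³.
N² = (g/ρ₀)·Δρ/Δz = g·(Δρ/ρ₀)/Δz = 9.81 × 1.4516 × 10⁻³ / 70 = 2.0343 × 10⁻⁴ s⁻².
N = √(2.0343 × 10⁻⁴) = 0.014263 rad s⁻¹ → T = 2π/N = 440.52 s = 7.3420 min ≈ 7.34 min.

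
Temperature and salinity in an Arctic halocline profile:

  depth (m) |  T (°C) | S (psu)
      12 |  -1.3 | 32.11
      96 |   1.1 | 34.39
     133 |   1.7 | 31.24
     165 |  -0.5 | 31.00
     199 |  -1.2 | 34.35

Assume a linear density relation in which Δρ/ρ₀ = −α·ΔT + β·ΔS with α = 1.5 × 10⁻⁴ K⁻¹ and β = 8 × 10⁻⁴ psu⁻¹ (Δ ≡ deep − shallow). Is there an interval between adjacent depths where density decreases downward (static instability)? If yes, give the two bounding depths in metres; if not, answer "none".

Evaluate Δρ/ρ₀ = −αΔT + βΔS across each adjacent pair:
  12–96 m: −αΔT+βΔS = −(1.5 × 10⁻⁴)(+2.4)+(8 × 10⁻⁴)(+2.28) = 1.5 × 10⁻³ → stable
  96–133 m: −αΔT+βΔS = −(1.5 × 10⁻⁴)(+0.6)+(8 × 10⁻⁴)(-3.15) = -2.6 × 10⁻³ → UNSTABLE
  133–165 m: −αΔT+βΔS = −(1.5 × 10⁻⁴)(-2.2)+(8 × 10⁻⁴)(-0.24) = 1.4 × 10⁻⁴ → stable
  165–199 m: −αΔT+βΔS = −(1.5 × 10⁻⁴)(-0.7)+(8 × 10⁻⁴)(+3.35) = 2.8 × 10⁻³ → stable
The 96–133 m interval has Δρ < 0: lighter water underlies denser water.

96–133 m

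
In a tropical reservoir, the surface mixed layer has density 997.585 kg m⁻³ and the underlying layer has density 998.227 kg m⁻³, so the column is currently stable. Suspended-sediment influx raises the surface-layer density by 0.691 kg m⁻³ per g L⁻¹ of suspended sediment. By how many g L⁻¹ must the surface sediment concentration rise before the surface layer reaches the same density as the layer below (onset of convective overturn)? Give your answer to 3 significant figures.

Density deficit of the surface layer: 998.227 − 997.585 = 0.642 kg m⁻³.
Required change = 0.642 / 0.691 = 0.929 g L⁻¹.

0.929 g L⁻¹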